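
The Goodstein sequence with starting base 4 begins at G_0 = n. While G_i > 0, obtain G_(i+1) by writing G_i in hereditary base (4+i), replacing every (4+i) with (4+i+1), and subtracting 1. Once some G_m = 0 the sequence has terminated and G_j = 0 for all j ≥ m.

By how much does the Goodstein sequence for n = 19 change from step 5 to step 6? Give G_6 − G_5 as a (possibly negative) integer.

[0] 19 ≡ 4^2 + 3 (base 4). Lift 5: 28. −1: 27.
[1] 27 ≡ 5^2 + 2 (base 5). Lift 6: 38. −1: 37.
[2] 37 ≡ 6^2 + 1 (base 6). Lift 7: 50. −1: 49.
[3] 49 ≡ 7^2 (base 7). Lift 8: 64. −1: 63.
[4] 63 ≡ 7·8 + 7 (base 8). Lift 9: 70. −1: 69.
[5] 69 ≡ 7·9 + 6 (base 9). Lift 10: 76. −1: 75.

6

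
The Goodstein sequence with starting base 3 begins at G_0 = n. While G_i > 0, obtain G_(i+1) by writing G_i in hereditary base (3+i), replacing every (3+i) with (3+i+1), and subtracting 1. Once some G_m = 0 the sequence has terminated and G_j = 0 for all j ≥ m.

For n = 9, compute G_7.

25

step 0: 9 = 3^2; sub 4 for 3: 4^2; = 16; G_1 = 16−1 = 15
step 1: 15 = 3·4 + 3; sub 5 for 4: 3·5 + 3; = 18; G_2 = 18−1 = 17
step 2: 17 = 3·5 + 2; sub 6 for 5: 3·6 + 2; = 20; G_3 = 20−1 = 19
step 3: 19 = 3·6 + 1; sub 7 for 6: 3·7 + 1; = 22; G_4 = 22−1 = 21
step 4: 21 = 3·7; sub 8 for 7: 3·8; = 24; G_5 = 24−1 = 23
step 5: 23 = 2·8 + 7; sub 9 for 8: 2·9 + 7; = 25; G_6 = 25−1 = 24
step 6: 24 = 2·9 + 6; sub 10 for 9: 2·10 + 6; = 26; G_7 = 26−1 = 25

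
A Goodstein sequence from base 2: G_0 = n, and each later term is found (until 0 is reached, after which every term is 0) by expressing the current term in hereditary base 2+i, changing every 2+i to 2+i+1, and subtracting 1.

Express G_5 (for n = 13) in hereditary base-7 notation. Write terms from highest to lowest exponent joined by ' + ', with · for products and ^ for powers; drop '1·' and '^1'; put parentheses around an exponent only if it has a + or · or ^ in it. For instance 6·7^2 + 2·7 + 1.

step 0: 13 = 2^(2 + 1) + 2^2 + 1; sub 3 for 2: 3^(3 + 1) + 3^3 + 1; = 109; G_1 = 109−1 = 108
step 1: 108 = 3^(3 + 1) + 3^3; sub 4 for 3: 4^(4 + 1) + 4^4; = 1280; G_2 = 1280−1 = 1279
step 2: 1279 = 4^(4 + 1) + 3·4^3 + 3·4^2 + 3·4 + 3; sub 5 for 4: 5^(5 + 1) + 3·5^3 + 3·5^2 + 3·5 + 3; = 16093; G_3 = 16093−1 = 16092
step 3: 16092 = 5^(5 + 1) + 3·5^3 + 3·5^2 + 3·5 + 2; sub 6 for 5: 6^(6 + 1) + 3·6^3 + 3·6^2 + 3·6 + 2; = 280712; G_4 = 280712−1 = 280711
step 4: 280711 = 6^(6 + 1) + 3·6^3 + 3·6^2 + 3·6 + 1; sub 7 for 6: 7^(7 + 1) + 3·7^3 + 3·7^2 + 3·7 + 1; = 5765999; G_5 = 5765999−1 = 5765998

7^(7 + 1) + 3·7^3 + 3·7^2 + 3·7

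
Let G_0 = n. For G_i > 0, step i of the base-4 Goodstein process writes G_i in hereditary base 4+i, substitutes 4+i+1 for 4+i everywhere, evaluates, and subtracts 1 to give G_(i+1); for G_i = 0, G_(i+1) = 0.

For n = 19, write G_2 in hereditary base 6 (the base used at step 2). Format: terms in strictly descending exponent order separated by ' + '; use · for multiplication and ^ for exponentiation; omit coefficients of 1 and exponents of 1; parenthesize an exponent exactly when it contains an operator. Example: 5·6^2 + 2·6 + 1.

i=0: 19 = 4^2 + 3 (b=4); 4→5: 5^2 + 3 = 28; 28−1 = 27
i=1: 27 = 5^2 + 2 (b=5); 5→6: 6^2 + 2 = 38; 38−1 = 37
i=2: 37 = 6^2 + 1 (b=6); 6→7: 7^2 + 1 = 50; 50−1 = 49

6^2 + 1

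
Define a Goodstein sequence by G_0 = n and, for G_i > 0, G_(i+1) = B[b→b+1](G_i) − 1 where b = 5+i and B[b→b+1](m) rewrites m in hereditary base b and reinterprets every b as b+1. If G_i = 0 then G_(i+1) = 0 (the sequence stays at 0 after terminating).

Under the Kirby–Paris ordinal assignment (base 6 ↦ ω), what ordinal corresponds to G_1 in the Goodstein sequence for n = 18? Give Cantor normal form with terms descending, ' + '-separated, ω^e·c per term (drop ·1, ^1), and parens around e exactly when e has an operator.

ω·3 + 2

G_0=18  [base 5] 3·5 + 3  →[5↦6]→  3·6 + 3 = 21  −1 ⇒ G_1=20
G_1=20  [base 6] 3·6 + 2  →[6↦7]→  3·7 + 2 = 23  −1 ⇒ G_2=22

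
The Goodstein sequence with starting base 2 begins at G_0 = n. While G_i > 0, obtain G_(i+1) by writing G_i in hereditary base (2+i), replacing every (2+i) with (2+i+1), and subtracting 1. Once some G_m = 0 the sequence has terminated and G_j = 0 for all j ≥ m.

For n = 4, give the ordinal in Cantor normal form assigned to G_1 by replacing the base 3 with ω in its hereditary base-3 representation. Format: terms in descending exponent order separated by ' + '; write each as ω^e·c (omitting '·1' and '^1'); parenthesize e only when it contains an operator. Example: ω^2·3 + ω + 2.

ω^2·2 + ω·2 + 2

4 —HB2→ 2^2 —bump→ 3^3 = 27 —(−1)→ 26
26 —HB3→ 2·3^2 + 2·3 + 2 —bump→ 2·4^2 + 2·4 + 2 = 42 —(−1)→ 41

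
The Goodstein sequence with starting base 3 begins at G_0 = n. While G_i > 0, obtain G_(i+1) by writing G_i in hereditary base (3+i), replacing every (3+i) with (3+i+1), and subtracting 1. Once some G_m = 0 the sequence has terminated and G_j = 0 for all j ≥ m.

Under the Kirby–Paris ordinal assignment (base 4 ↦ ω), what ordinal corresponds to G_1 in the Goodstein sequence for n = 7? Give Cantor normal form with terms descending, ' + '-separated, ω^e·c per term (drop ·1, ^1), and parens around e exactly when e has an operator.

ω·2

7 —HB3→ 2·3 + 1 —bump→ 2·4 + 1 = 9 —(−1)→ 8
8 —HB4→ 2·4 —bump→ 2·5 = 10 —(−1)→ 9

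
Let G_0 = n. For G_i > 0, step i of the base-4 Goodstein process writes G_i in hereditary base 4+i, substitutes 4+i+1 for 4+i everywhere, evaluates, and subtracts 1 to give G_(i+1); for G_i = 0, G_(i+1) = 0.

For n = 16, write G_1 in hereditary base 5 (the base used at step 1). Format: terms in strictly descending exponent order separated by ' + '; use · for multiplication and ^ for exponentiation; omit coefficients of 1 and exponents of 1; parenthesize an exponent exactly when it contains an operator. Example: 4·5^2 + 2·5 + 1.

4·5 + 4

step 0: 16 = 4^2; sub 5 for 4: 5^2; = 25; G_1 = 25−1 = 24
step 1: 24 = 4·5 + 4; sub 6 for 5: 4·6 + 4; = 28; G_2 = 28−1 = 27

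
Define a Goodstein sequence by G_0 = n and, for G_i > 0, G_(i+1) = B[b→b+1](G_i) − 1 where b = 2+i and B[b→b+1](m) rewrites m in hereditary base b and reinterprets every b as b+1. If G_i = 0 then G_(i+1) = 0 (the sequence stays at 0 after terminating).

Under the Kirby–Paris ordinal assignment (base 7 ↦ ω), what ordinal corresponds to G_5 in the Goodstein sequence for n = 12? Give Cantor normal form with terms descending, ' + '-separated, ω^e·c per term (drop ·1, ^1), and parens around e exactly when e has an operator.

ω^(ω + 1) + ω^2·2 + ω + 4

12 —HB2→ 2^(2 + 1) + 2^2 —bump→ 3^(3 + 1) + 3^3 = 108 —(−1)→ 107
107 —HB3→ 3^(3 + 1) + 2·3^2 + 2·3 + 2 —bump→ 4^(4 + 1) + 2·4^2 + 2·4 + 2 = 1066 —(−1)→ 1065
1065 —HB4→ 4^(4 + 1) + 2·4^2 + 2·4 + 1 —bump→ 5^(5 + 1) + 2·5^2 + 2·5 + 1 = 15686 —(−1)→ 15685
15685 —HB5→ 5^(5 + 1) + 2·5^2 + 2·5 —bump→ 6^(6 + 1) + 2·6^2 + 2·6 = 280020 —(−1)→ 280019
280019 —HB6→ 6^(6 + 1) + 2·6^2 + 6 + 5 —bump→ 7^(7 + 1) + 2·7^2 + 7 + 5 = 5764911 —(−1)→ 5764910
5764910 —HB7→ 7^(7 + 1) + 2·7^2 + 7 + 4 —bump→ 8^(8 + 1) + 2·8^2 + 8 + 4 = 134217868 —(−1)→ 134217867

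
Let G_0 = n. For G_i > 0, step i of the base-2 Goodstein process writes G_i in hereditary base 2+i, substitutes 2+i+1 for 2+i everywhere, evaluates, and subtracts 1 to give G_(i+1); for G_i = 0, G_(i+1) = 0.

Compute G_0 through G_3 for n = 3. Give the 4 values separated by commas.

step 0: 3 = 2 + 1; sub 3 for 2: 3 + 1; = 4; G_1 = 4−1 = 3
step 1: 3 = 3; sub 4 for 3: 4; = 4; G_2 = 4−1 = 3
step 2: 3 = 3; sub 5 for 4: 3; = 3; G_3 = 3−1 = 2

3, 3, 3, 2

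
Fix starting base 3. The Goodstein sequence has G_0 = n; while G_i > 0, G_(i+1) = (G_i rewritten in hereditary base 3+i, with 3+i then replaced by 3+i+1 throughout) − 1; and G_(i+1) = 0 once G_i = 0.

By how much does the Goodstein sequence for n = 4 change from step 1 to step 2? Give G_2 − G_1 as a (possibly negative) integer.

4 —HB3→ 3 + 1 —bump→ 4 + 1 = 5 —(−1)→ 4
4 —HB4→ 4 —bump→ 5 = 5 —(−1)→ 4

0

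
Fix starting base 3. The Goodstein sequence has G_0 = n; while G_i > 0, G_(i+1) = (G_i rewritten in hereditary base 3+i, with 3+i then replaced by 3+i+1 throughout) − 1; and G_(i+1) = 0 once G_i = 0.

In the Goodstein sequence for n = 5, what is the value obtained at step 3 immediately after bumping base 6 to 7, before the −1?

5

[0] 5 ≡ 3 + 2 (base 3). Lift 4: 6. −1: 5.
[1] 5 ≡ 4 + 1 (base 4). Lift 5: 6. −1: 5.
[2] 5 ≡ 5 (base 5). Lift 6: 6. −1: 5.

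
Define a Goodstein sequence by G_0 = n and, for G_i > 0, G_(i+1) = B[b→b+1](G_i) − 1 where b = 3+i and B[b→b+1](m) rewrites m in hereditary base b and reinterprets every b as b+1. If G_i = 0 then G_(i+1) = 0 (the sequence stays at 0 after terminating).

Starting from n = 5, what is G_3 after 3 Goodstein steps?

5

G_0 = 5. HB_3(5) = 3 + 2. Bump = 6. G_1 = 5.
G_1 = 5. HB_4(5) = 4 + 1. Bump = 6. G_2 = 5.
G_2 = 5. HB_5(5) = 5. Bump = 6. G_3 = 5.
G_3 = 5. HB_6(5) = 5. Bump = 5. G_4 = 4.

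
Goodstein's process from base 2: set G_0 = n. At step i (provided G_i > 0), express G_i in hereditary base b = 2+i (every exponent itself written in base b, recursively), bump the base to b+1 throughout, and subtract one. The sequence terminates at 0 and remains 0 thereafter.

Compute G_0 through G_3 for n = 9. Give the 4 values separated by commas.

9, 81, 1023, 9842

step 0: 9 = 2^(2 + 1) + 1; sub 3 for 2: 3^(3 + 1) + 1; = 82; G_1 = 82−1 = 81
step 1: 81 = 3^(3 + 1); sub 4 for 3: 4^(4 + 1); = 1024; G_2 = 1024−1 = 1023
step 2: 1023 = 3·4^4 + 3·4^3 + 3·4^2 + 3·4 + 3; sub 5 for 4: 3·5^5 + 3·5^3 + 3·5^2 + 3·5 + 3; = 9843; G_3 = 9843−1 = 9842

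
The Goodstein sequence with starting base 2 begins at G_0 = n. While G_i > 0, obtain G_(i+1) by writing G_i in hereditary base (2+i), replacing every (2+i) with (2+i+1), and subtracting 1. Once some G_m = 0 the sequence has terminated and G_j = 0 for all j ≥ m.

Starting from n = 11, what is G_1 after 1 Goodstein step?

i=0: 11 = 2^(2 + 1) + 2 + 1 (b=2); 2→3: 3^(3 + 1) + 3 + 1 = 85; 85−1 = 84
i=1: 84 = 3^(3 + 1) + 3 (b=3); 3→4: 4^(4 + 1) + 4 = 1028; 1028−1 = 1027

84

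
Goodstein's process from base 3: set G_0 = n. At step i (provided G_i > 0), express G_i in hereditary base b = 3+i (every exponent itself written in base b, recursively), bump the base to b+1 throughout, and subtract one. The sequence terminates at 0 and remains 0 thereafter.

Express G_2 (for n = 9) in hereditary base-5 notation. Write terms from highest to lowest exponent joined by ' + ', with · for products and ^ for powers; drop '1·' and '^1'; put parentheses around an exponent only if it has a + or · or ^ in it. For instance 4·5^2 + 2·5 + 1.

(0) 9|_3 = 3^2 ↦ 4^2|_4 = 16 ⇒ 15
(1) 15|_4 = 3·4 + 3 ↦ 3·5 + 3|_5 = 18 ⇒ 17
(2) 17|_5 = 3·5 + 2 ↦ 3·6 + 2|_6 = 20 ⇒ 19

3·5 + 2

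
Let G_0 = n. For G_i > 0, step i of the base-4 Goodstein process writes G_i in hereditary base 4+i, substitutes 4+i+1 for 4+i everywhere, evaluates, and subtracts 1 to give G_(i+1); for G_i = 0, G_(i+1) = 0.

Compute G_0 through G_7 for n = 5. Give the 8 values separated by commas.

5 —HB4→ 4 + 1 —bump→ 5 + 1 = 6 —(−1)→ 5
5 —HB5→ 5 —bump→ 6 = 6 —(−1)→ 5
5 —HB6→ 5 —bump→ 5 = 5 —(−1)→ 4
4 —HB7→ 4 —bump→ 4 = 4 —(−1)→ 3
3 —HB8→ 3 —bump→ 3 = 3 —(−1)→ 2
2 —HB9→ 2 —bump→ 2 = 2 —(−1)→ 1
1 —HB10→ 1 —bump→ 1 = 1 —(−1)→ 0

5, 5, 5, 4, 3, 2, 1, 0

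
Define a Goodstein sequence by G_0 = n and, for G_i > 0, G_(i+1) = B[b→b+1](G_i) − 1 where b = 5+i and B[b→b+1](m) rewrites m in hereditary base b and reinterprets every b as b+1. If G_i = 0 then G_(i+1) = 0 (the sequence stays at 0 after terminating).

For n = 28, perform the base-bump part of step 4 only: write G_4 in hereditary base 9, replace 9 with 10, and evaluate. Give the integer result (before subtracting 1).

88

[0] 28 ≡ 5^2 + 3 (base 5). Lift 6: 39. −1: 38.
[1] 38 ≡ 6^2 + 2 (base 6). Lift 7: 51. −1: 50.
[2] 50 ≡ 7^2 + 1 (base 7). Lift 8: 65. −1: 64.
[3] 64 ≡ 8^2 (base 8). Lift 9: 81. −1: 80.
[4] 80 ≡ 8·9 + 8 (base 9). Lift 10: 88. −1: 87.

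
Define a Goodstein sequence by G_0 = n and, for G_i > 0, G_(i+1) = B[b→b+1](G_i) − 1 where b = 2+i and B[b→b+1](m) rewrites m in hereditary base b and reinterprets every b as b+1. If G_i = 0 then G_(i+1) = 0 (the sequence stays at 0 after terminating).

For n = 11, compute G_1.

84

base 2: 11 = 2^(2 + 1) + 2 + 1; at 3: 3^(3 + 1) + 3 + 1 = 85; next = 84
base 3: 84 = 3^(3 + 1) + 3; at 4: 4^(4 + 1) + 4 = 1028; next = 1027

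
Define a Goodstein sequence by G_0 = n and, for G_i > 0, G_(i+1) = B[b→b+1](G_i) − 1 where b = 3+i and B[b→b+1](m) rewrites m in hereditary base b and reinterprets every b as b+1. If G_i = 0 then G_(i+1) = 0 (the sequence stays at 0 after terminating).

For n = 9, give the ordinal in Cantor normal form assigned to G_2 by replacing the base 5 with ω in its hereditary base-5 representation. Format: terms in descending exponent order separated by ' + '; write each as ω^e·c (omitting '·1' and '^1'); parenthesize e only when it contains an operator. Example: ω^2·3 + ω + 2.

base 3: 9 = 3^2; at 4: 4^2 = 16; next = 15
base 4: 15 = 3·4 + 3; at 5: 3·5 + 3 = 18; next = 17
base 5: 17 = 3·5 + 2; at 6: 3·6 + 2 = 20; next = 19

ω·3 + 2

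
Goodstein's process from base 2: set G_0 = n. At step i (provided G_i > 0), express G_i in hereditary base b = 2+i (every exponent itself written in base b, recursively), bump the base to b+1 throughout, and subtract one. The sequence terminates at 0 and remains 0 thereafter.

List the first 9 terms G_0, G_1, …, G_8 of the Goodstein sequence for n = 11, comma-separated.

11, 84, 1027, 15627, 279937, 5764801, 134217727, 2749609302, 70077777775

i=0: 11 = 2^(2 + 1) + 2 + 1 (b=2); 2→3: 3^(3 + 1) + 3 + 1 = 85; 85−1 = 84
i=1: 84 = 3^(3 + 1) + 3 (b=3); 3→4: 4^(4 + 1) + 4 = 1028; 1028−1 = 1027
i=2: 1027 = 4^(4 + 1) + 3 (b=4); 4→5: 5^(5 + 1) + 3 = 15628; 15628−1 = 15627
i=3: 15627 = 5^(5 + 1) + 2 (b=5); 5→6: 6^(6 + 1) + 2 = 279938; 279938−1 = 279937
i=4: 279937 = 6^(6 + 1) + 1 (b=6); 6→7: 7^(7 + 1) + 1 = 5764802; 5764802−1 = 5764801
i=5: 5764801 = 7^(7 + 1) (b=7); 7→8: 8^(8 + 1) = 134217728; 134217728−1 = 134217727
i=6: 134217727 = 7·8^8 + 7·8^7 + 7·8^6 + 7·8^5 + 7·8^4 + 7·8^3 + 7·8^2 + 7·8 + 7 (b=8); 8→9: 7·9^9 + 7·9^7 + 7·9^6 + 7·9^5 + 7·9^4 + 7·9^3 + 7·9^2 + 7·9 + 7 = 2749609303; 2749609303−1 = 2749609302
i=7: 2749609302 = 7·9^9 + 7·9^7 + 7·9^6 + 7·9^5 + 7·9^4 + 7·9^3 + 7·9^2 + 7·9 + 6 (b=9); 9→10: 7·10^10 + 7·10^7 + 7·10^6 + 7·10^5 + 7·10^4 + 7·10^3 + 7·10^2 + 7·10 + 6 = 70077777776; 70077777776−1 = 70077777775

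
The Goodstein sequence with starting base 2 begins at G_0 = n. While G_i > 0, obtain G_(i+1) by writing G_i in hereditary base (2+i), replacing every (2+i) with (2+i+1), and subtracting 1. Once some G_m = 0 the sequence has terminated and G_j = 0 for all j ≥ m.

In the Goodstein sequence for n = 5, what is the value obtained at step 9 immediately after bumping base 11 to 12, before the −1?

5644

(0) 5|_2 = 2^2 + 1 ↦ 3^3 + 1|_3 = 28 ⇒ 27
(1) 27|_3 = 3^3 ↦ 4^4|_4 = 256 ⇒ 255
(2) 255|_4 = 3·4^3 + 3·4^2 + 3·4 + 3 ↦ 3·5^3 + 3·5^2 + 3·5 + 3|_5 = 468 ⇒ 467
(3) 467|_5 = 3·5^3 + 3·5^2 + 3·5 + 2 ↦ 3·6^3 + 3·6^2 + 3·6 + 2|_6 = 776 ⇒ 775
(4) 775|_6 = 3·6^3 + 3·6^2 + 3·6 + 1 ↦ 3·7^3 + 3·7^2 + 3·7 + 1|_7 = 1198 ⇒ 1197
(5) 1197|_7 = 3·7^3 + 3·7^2 + 3·7 ↦ 3·8^3 + 3·8^2 + 3·8|_8 = 1752 ⇒ 1751
(6) 1751|_8 = 3·8^3 + 3·8^2 + 2·8 + 7 ↦ 3·9^3 + 3·9^2 + 2·9 + 7|_9 = 2455 ⇒ 2454
(7) 2454|_9 = 3·9^3 + 3·9^2 + 2·9 + 6 ↦ 3·10^3 + 3·10^2 + 2·10 + 6|_10 = 3326 ⇒ 3325
(8) 3325|_10 = 3·10^3 + 3·10^2 + 2·10 + 5 ↦ 3·11^3 + 3·11^2 + 2·11 + 5|_11 = 4383 ⇒ 4382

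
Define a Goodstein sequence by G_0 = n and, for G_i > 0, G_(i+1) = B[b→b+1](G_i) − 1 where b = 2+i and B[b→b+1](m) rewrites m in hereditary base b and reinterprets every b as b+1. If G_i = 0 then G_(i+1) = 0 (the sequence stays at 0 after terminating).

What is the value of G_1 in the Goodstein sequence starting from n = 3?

base 2: 3 = 2 + 1; at 3: 3 + 1 = 4; next = 3
base 3: 3 = 3; at 4: 4 = 4; next = 3

3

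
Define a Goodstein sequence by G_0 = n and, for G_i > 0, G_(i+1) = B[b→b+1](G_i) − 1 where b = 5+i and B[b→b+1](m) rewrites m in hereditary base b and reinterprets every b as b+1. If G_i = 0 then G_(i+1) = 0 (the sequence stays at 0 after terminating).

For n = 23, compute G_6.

39

23 —HB5→ 4·5 + 3 —bump→ 4·6 + 3 = 27 —(−1)→ 26
26 —HB6→ 4·6 + 2 —bump→ 4·7 + 2 = 30 —(−1)→ 29
29 —HB7→ 4·7 + 1 —bump→ 4·8 + 1 = 33 —(−1)→ 32
32 —HB8→ 4·8 —bump→ 4·9 = 36 —(−1)→ 35
35 —HB9→ 3·9 + 8 —bump→ 3·10 + 8 = 38 —(−1)→ 37
37 —HB10→ 3·10 + 7 —bump→ 3·11 + 7 = 40 —(−1)→ 39
39 —HB11→ 3·11 + 6 —bump→ 3·12 + 6 = 42 —(−1)→ 41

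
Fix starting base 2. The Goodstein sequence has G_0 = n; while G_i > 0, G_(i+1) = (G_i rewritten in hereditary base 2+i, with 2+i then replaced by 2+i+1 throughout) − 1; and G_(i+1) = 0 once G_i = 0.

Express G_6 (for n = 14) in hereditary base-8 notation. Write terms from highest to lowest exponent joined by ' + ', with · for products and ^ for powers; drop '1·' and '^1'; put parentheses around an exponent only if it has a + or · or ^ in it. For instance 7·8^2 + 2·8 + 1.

i=0: 14 = 2^(2 + 1) + 2^2 + 2 (b=2); 2→3: 3^(3 + 1) + 3^3 + 3 = 111; 111−1 = 110
i=1: 110 = 3^(3 + 1) + 3^3 + 2 (b=3); 3→4: 4^(4 + 1) + 4^4 + 2 = 1282; 1282−1 = 1281
i=2: 1281 = 4^(4 + 1) + 4^4 + 1 (b=4); 4→5: 5^(5 + 1) + 5^5 + 1 = 18751; 18751−1 = 18750
i=3: 18750 = 5^(5 + 1) + 5^5 (b=5); 5→6: 6^(6 + 1) + 6^6 = 326592; 326592−1 = 326591
i=4: 326591 = 6^(6 + 1) + 5·6^5 + 5·6^4 + 5·6^3 + 5·6^2 + 5·6 + 5 (b=6); 6→7: 7^(7 + 1) + 5·7^5 + 5·7^4 + 5·7^3 + 5·7^2 + 5·7 + 5 = 5862841; 5862841−1 = 5862840
i=5: 5862840 = 7^(7 + 1) + 5·7^5 + 5·7^4 + 5·7^3 + 5·7^2 + 5·7 + 4 (b=7); 7→8: 8^(8 + 1) + 5·8^5 + 5·8^4 + 5·8^3 + 5·8^2 + 5·8 + 4 = 134404972; 134404972−1 = 134404971
i=6: 134404971 = 8^(8 + 1) + 5·8^5 + 5·8^4 + 5·8^3 + 5·8^2 + 5·8 + 3 (b=8); 8→9: 9^(9 + 1) + 5·9^5 + 5·9^4 + 5·9^3 + 5·9^2 + 5·9 + 3 = 3487116549; 3487116549−1 = 3487116548

8^(8 + 1) + 5·8^5 + 5·8^4 + 5·8^3 + 5·8^2 + 5·8 + 3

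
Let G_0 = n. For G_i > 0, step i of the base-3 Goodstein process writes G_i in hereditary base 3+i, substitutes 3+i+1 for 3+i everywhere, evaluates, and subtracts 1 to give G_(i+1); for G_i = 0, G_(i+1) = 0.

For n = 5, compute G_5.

3

G_0=5  [base 3] 3 + 2  →[3↦4]→  4 + 2 = 6  −1 ⇒ G_1=5
G_1=5  [base 4] 4 + 1  →[4↦5]→  5 + 1 = 6  −1 ⇒ G_2=5
G_2=5  [base 5] 5  →[5↦6]→  6 = 6  −1 ⇒ G_3=5
G_3=5  [base 6] 5  →[6↦7]→  5 = 5  −1 ⇒ G_4=4
G_4=4  [base 7] 4  →[7↦8]→  4 = 4  −1 ⇒ G_5=3
G_5=3  [base 8] 3  →[8↦9]→  3 = 3  −1 ⇒ G_6=2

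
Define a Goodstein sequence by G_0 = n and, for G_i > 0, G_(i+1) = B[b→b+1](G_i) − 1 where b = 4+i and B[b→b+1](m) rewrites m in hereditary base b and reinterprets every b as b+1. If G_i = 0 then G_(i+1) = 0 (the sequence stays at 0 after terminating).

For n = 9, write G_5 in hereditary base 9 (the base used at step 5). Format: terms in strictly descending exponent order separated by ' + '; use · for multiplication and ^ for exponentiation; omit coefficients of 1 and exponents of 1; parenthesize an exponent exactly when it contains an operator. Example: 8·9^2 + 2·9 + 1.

(0) 9|_4 = 2·4 + 1 ↦ 2·5 + 1|_5 = 11 ⇒ 10
(1) 10|_5 = 2·5 ↦ 2·6|_6 = 12 ⇒ 11
(2) 11|_6 = 6 + 5 ↦ 7 + 5|_7 = 12 ⇒ 11
(3) 11|_7 = 7 + 4 ↦ 8 + 4|_8 = 12 ⇒ 11
(4) 11|_8 = 8 + 3 ↦ 9 + 3|_9 = 12 ⇒ 11
(5) 11|_9 = 9 + 2 ↦ 10 + 2|_10 = 12 ⇒ 11

9 + 2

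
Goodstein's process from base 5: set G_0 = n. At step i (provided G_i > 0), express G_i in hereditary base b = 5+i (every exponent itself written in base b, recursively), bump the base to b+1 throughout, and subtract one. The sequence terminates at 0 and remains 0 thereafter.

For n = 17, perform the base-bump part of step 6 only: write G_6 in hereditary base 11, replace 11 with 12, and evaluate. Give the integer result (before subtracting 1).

28

i=0: 17 = 3·5 + 2 (b=5); 5→6: 3·6 + 2 = 20; 20−1 = 19
i=1: 19 = 3·6 + 1 (b=6); 6→7: 3·7 + 1 = 22; 22−1 = 21
i=2: 21 = 3·7 (b=7); 7→8: 3·8 = 24; 24−1 = 23
i=3: 23 = 2·8 + 7 (b=8); 8→9: 2·9 + 7 = 25; 25−1 = 24
i=4: 24 = 2·9 + 6 (b=9); 9→10: 2·10 + 6 = 26; 26−1 = 25
i=5: 25 = 2·10 + 5 (b=10); 10→11: 2·11 + 5 = 27; 27−1 = 26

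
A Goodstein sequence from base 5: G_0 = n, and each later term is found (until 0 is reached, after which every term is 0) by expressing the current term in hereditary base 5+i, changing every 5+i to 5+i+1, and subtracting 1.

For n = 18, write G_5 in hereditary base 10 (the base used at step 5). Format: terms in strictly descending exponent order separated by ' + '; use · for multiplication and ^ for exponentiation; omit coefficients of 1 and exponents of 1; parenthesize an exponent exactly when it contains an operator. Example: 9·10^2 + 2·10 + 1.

2·10 + 7

18 —HB5→ 3·5 + 3 —bump→ 3·6 + 3 = 21 —(−1)→ 20
20 —HB6→ 3·6 + 2 —bump→ 3·7 + 2 = 23 —(−1)→ 22
22 —HB7→ 3·7 + 1 —bump→ 3·8 + 1 = 25 —(−1)→ 24
24 —HB8→ 3·8 —bump→ 3·9 = 27 —(−1)→ 26
26 —HB9→ 2·9 + 8 —bump→ 2·10 + 8 = 28 —(−1)→ 27
27 —HB10→ 2·10 + 7 —bump→ 2·11 + 7 = 29 —(−1)→ 28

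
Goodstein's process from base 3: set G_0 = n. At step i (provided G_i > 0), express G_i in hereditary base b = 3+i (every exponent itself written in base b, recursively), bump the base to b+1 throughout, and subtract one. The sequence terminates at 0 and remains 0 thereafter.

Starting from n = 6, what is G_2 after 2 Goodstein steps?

7

6 —HB3→ 2·3 —bump→ 2·4 = 8 —(−1)→ 7
7 —HB4→ 4 + 3 —bump→ 5 + 3 = 8 —(−1)→ 7
7 —HB5→ 5 + 2 —bump→ 6 + 2 = 8 —(−1)→ 7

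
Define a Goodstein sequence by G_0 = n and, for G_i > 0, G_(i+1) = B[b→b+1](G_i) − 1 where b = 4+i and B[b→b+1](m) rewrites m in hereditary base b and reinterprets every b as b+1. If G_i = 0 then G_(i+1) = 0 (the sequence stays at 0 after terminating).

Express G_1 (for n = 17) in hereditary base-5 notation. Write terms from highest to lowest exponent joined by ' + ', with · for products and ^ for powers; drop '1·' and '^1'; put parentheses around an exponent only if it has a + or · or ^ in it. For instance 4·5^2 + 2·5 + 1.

17 —HB4→ 4^2 + 1 —bump→ 5^2 + 1 = 26 —(−1)→ 25
25 —HB5→ 5^2 —bump→ 6^2 = 36 —(−1)→ 35

5^2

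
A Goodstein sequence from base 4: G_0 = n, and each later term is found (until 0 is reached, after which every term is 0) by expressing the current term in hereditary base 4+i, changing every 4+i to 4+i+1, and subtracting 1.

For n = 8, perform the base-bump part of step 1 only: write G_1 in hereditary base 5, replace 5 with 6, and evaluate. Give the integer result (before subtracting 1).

10

(0) 8|_4 = 2·4 ↦ 2·5|_5 = 10 ⇒ 9
(1) 9|_5 = 5 + 4 ↦ 6 + 4|_6 = 10 ⇒ 9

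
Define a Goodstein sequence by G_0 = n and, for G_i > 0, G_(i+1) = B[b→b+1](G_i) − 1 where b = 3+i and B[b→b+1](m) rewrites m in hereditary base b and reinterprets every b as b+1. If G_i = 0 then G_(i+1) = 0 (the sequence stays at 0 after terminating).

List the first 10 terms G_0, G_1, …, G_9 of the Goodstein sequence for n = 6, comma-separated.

(0) 6|_3 = 2·3 ↦ 2·4|_4 = 8 ⇒ 7
(1) 7|_4 = 4 + 3 ↦ 5 + 3|_5 = 8 ⇒ 7
(2) 7|_5 = 5 + 2 ↦ 6 + 2|_6 = 8 ⇒ 7
(3) 7|_6 = 6 + 1 ↦ 7 + 1|_7 = 8 ⇒ 7
(4) 7|_7 = 7 ↦ 8|_8 = 8 ⇒ 7
(5) 7|_8 = 7 ↦ 7|_9 = 7 ⇒ 6
(6) 6|_9 = 6 ↦ 6|_10 = 6 ⇒ 5
(7) 5|_10 = 5 ↦ 5|_11 = 5 ⇒ 4
(8) 4|_11 = 4 ↦ 4|_12 = 4 ⇒ 3

6, 7, 7, 7, 7, 7, 6, 5, 4, 3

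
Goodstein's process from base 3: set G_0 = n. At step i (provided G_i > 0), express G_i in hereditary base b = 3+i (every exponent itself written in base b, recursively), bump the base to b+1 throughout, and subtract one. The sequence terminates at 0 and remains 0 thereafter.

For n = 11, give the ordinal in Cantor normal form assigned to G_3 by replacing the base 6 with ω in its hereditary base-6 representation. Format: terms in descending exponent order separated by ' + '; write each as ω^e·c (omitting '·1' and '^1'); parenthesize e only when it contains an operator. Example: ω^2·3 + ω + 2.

G_0 = 11. HB_3(11) = 3^2 + 2. Bump = 18. G_1 = 17.
G_1 = 17. HB_4(17) = 4^2 + 1. Bump = 26. G_2 = 25.
G_2 = 25. HB_5(25) = 5^2. Bump = 36. G_3 = 35.
G_3 = 35. HB_6(35) = 5·6 + 5. Bump = 40. G_4 = 39.

ω·5 + 5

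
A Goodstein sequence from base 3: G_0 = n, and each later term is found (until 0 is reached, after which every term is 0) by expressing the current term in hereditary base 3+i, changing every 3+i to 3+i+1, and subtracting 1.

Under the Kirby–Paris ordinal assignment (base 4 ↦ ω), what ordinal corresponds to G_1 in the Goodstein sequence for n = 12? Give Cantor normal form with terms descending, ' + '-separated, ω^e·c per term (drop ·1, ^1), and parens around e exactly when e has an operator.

ω^2 + 3

[0] 12 ≡ 3^2 + 3 (base 3). Lift 4: 20. −1: 19.
[1] 19 ≡ 4^2 + 3 (base 4). Lift 5: 28. −1: 27.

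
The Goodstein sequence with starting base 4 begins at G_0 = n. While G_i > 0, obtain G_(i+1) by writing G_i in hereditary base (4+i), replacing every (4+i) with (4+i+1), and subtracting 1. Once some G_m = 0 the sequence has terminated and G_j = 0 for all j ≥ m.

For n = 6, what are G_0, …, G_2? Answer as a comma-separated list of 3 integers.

6, 6, 6

(0) 6|_4 = 4 + 2 ↦ 5 + 2|_5 = 7 ⇒ 6
(1) 6|_5 = 5 + 1 ↦ 6 + 1|_6 = 7 ⇒ 6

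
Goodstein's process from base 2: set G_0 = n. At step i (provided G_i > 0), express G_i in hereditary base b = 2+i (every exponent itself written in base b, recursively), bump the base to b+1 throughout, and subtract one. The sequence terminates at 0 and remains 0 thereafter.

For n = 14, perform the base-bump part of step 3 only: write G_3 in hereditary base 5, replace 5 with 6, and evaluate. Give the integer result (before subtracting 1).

326592

14 —HB2→ 2^(2 + 1) + 2^2 + 2 —bump→ 3^(3 + 1) + 3^3 + 3 = 111 —(−1)→ 110
110 —HB3→ 3^(3 + 1) + 3^3 + 2 —bump→ 4^(4 + 1) + 4^4 + 2 = 1282 —(−1)→ 1281
1281 —HB4→ 4^(4 + 1) + 4^4 + 1 —bump→ 5^(5 + 1) + 5^5 + 1 = 18751 —(−1)→ 18750
18750 —HB5→ 5^(5 + 1) + 5^5 —bump→ 6^(6 + 1) + 6^6 = 326592 —(−1)→ 326591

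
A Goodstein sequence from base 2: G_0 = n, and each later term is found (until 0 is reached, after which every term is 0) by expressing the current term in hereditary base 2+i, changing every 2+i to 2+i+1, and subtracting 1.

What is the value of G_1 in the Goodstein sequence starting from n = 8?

(0) 8|_2 = 2^(2 + 1) ↦ 3^(3 + 1)|_3 = 81 ⇒ 80
(1) 80|_3 = 2·3^3 + 2·3^2 + 2·3 + 2 ↦ 2·4^4 + 2·4^2 + 2·4 + 2|_4 = 554 ⇒ 553

80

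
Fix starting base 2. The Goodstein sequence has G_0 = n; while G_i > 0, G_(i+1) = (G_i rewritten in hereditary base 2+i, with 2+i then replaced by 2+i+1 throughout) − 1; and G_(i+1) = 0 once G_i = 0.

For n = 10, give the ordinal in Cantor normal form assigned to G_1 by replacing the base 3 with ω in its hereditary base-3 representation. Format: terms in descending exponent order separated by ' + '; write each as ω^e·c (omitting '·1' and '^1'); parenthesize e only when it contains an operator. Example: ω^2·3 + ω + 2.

ω^(ω + 1) + 2

(0) 10|_2 = 2^(2 + 1) + 2 ↦ 3^(3 + 1) + 3|_3 = 84 ⇒ 83
(1) 83|_3 = 3^(3 + 1) + 2 ↦ 4^(4 + 1) + 2|_4 = 1026 ⇒ 1025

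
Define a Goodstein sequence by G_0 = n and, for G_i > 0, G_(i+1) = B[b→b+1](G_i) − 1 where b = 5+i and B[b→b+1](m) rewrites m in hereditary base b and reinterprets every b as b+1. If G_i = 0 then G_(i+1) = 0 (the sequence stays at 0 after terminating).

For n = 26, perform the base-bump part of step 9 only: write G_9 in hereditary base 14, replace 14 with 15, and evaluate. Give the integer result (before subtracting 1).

26 —HB5→ 5^2 + 1 —bump→ 6^2 + 1 = 37 —(−1)→ 36
36 —HB6→ 6^2 —bump→ 7^2 = 49 —(−1)→ 48
48 —HB7→ 6·7 + 6 —bump→ 6·8 + 6 = 54 —(−1)→ 53
53 —HB8→ 6·8 + 5 —bump→ 6·9 + 5 = 59 —(−1)→ 58
58 —HB9→ 6·9 + 4 —bump→ 6·10 + 4 = 64 —(−1)→ 63
63 —HB10→ 6·10 + 3 —bump→ 6·11 + 3 = 69 —(−1)→ 68
68 —HB11→ 6·11 + 2 —bump→ 6·12 + 2 = 74 —(−1)→ 73
73 —HB12→ 6·12 + 1 —bump→ 6·13 + 1 = 79 —(−1)→ 78
78 —HB13→ 6·13 —bump→ 6·14 = 84 —(−1)→ 83

88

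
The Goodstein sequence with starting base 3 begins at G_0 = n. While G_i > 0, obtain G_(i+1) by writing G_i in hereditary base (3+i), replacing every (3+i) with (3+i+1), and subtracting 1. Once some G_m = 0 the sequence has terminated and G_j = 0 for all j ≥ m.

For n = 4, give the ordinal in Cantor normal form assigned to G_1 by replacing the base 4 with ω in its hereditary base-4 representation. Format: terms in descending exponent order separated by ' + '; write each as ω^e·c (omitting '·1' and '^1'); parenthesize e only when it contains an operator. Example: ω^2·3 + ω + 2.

ω

G_0 = 4. HB_3(4) = 3 + 1. Bump = 5. G_1 = 4.
G_1 = 4. HB_4(4) = 4. Bump = 5. G_2 = 4.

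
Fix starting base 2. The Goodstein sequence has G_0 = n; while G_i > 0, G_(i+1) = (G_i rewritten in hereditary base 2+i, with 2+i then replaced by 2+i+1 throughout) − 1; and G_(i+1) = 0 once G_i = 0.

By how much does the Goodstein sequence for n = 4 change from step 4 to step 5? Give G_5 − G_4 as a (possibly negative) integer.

26

(0) 4|_2 = 2^2 ↦ 3^3|_3 = 27 ⇒ 26
(1) 26|_3 = 2·3^2 + 2·3 + 2 ↦ 2·4^2 + 2·4 + 2|_4 = 42 ⇒ 41
(2) 41|_4 = 2·4^2 + 2·4 + 1 ↦ 2·5^2 + 2·5 + 1|_5 = 61 ⇒ 60
(3) 60|_5 = 2·5^2 + 2·5 ↦ 2·6^2 + 2·6|_6 = 84 ⇒ 83
(4) 83|_6 = 2·6^2 + 6 + 5 ↦ 2·7^2 + 7 + 5|_7 = 110 ⇒ 109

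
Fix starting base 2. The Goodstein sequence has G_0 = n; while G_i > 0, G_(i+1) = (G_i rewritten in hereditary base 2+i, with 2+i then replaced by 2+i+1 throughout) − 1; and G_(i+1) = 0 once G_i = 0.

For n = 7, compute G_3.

i=0: 7 = 2^2 + 2 + 1 (b=2); 2→3: 3^3 + 3 + 1 = 31; 31−1 = 30
i=1: 30 = 3^3 + 3 (b=3); 3→4: 4^4 + 4 = 260; 260−1 = 259
i=2: 259 = 4^4 + 3 (b=4); 4→5: 5^5 + 3 = 3128; 3128−1 = 3127
i=3: 3127 = 5^5 + 2 (b=5); 5→6: 6^6 + 2 = 46658; 46658−1 = 46657

3127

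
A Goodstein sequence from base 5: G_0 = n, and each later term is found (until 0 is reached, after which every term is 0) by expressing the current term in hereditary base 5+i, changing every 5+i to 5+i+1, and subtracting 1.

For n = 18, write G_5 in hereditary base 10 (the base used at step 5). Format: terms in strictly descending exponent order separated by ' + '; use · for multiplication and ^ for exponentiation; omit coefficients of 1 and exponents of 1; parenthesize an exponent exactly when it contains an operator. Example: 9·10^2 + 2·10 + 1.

base 5: 18 = 3·5 + 3; at 6: 3·6 + 3 = 21; next = 20
base 6: 20 = 3·6 + 2; at 7: 3·7 + 2 = 23; next = 22
base 7: 22 = 3·7 + 1; at 8: 3·8 + 1 = 25; next = 24
base 8: 24 = 3·8; at 9: 3·9 = 27; next = 26
base 9: 26 = 2·9 + 8; at 10: 2·10 + 8 = 28; next = 27
base 10: 27 = 2·10 + 7; at 11: 2·11 + 7 = 29; next = 28

2·10 + 7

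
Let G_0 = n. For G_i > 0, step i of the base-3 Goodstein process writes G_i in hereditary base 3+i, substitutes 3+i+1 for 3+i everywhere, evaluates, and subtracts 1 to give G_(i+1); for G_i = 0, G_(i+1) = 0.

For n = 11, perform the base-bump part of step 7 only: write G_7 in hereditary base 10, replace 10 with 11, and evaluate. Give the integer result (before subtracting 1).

i=0: 11 = 3^2 + 2 (b=3); 3→4: 4^2 + 2 = 18; 18−1 = 17
i=1: 17 = 4^2 + 1 (b=4); 4→5: 5^2 + 1 = 26; 26−1 = 25
i=2: 25 = 5^2 (b=5); 5→6: 6^2 = 36; 36−1 = 35
i=3: 35 = 5·6 + 5 (b=6); 6→7: 5·7 + 5 = 40; 40−1 = 39
i=4: 39 = 5·7 + 4 (b=7); 7→8: 5·8 + 4 = 44; 44−1 = 43
i=5: 43 = 5·8 + 3 (b=8); 8→9: 5·9 + 3 = 48; 48−1 = 47
i=6: 47 = 5·9 + 2 (b=9); 9→10: 5·10 + 2 = 52; 52−1 = 51
i=7: 51 = 5·10 + 1 (b=10); 10→11: 5·11 + 1 = 56; 56−1 = 55

56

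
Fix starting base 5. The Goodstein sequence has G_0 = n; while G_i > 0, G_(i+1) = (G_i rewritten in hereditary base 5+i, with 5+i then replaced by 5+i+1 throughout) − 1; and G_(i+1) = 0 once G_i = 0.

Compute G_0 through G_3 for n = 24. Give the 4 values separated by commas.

24, 27, 30, 33

24 —HB5→ 4·5 + 4 —bump→ 4·6 + 4 = 28 —(−1)→ 27
27 —HB6→ 4·6 + 3 —bump→ 4·7 + 3 = 31 —(−1)→ 30
30 —HB7→ 4·7 + 2 —bump→ 4·8 + 2 = 34 —(−1)→ 33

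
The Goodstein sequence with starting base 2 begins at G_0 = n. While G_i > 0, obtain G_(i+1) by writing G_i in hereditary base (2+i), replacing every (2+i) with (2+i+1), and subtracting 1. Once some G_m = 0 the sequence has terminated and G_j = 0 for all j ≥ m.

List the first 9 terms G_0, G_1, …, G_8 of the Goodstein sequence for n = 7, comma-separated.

7, 30, 259, 3127, 46657, 823543, 16777215, 37665879, 77777775

7 —HB2→ 2^2 + 2 + 1 —bump→ 3^3 + 3 + 1 = 31 —(−1)→ 30
30 —HB3→ 3^3 + 3 —bump→ 4^4 + 4 = 260 —(−1)→ 259
259 —HB4→ 4^4 + 3 —bump→ 5^5 + 3 = 3128 —(−1)→ 3127
3127 —HB5→ 5^5 + 2 —bump→ 6^6 + 2 = 46658 —(−1)→ 46657
46657 —HB6→ 6^6 + 1 —bump→ 7^7 + 1 = 823544 —(−1)→ 823543
823543 —HB7→ 7^7 —bump→ 8^8 = 16777216 —(−1)→ 16777215
16777215 —HB8→ 7·8^7 + 7·8^6 + 7·8^5 + 7·8^4 + 7·8^3 + 7·8^2 + 7·8 + 7 —bump→ 7·9^7 + 7·9^6 + 7·9^5 + 7·9^4 + 7·9^3 + 7·9^2 + 7·9 + 7 = 37665880 —(−1)→ 37665879
37665879 —HB9→ 7·9^7 + 7·9^6 + 7·9^5 + 7·9^4 + 7·9^3 + 7·9^2 + 7·9 + 6 —bump→ 7·10^7 + 7·10^6 + 7·10^5 + 7·10^4 + 7·10^3 + 7·10^2 + 7·10 + 6 = 77777776 —(−1)→ 77777775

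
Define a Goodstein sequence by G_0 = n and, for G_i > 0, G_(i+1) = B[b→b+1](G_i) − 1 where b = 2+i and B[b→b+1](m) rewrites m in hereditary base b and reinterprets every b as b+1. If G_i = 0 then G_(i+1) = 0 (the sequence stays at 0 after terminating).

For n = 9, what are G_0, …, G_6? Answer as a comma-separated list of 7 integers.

base 2: 9 = 2^(2 + 1) + 1; at 3: 3^(3 + 1) + 1 = 82; next = 81
base 3: 81 = 3^(3 + 1); at 4: 4^(4 + 1) = 1024; next = 1023
base 4: 1023 = 3·4^4 + 3·4^3 + 3·4^2 + 3·4 + 3; at 5: 3·5^5 + 3·5^3 + 3·5^2 + 3·5 + 3 = 9843; next = 9842
base 5: 9842 = 3·5^5 + 3·5^3 + 3·5^2 + 3·5 + 2; at 6: 3·6^6 + 3·6^3 + 3·6^2 + 3·6 + 2 = 140744; next = 140743
base 6: 140743 = 3·6^6 + 3·6^3 + 3·6^2 + 3·6 + 1; at 7: 3·7^7 + 3·7^3 + 3·7^2 + 3·7 + 1 = 2471827; next = 2471826
base 7: 2471826 = 3·7^7 + 3·7^3 + 3·7^2 + 3·7; at 8: 3·8^8 + 3·8^3 + 3·8^2 + 3·8 = 50333400; next = 50333399

9, 81, 1023, 9842, 140743, 2471826, 50333399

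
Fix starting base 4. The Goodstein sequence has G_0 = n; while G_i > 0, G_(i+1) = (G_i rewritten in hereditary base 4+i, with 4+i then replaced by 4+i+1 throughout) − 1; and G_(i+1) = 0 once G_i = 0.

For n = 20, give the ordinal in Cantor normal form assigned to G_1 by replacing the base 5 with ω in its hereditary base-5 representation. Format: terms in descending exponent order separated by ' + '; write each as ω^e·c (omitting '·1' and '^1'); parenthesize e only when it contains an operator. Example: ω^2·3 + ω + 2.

G_0 = 20. HB_4(20) = 4^2 + 4. Bump = 30. G_1 = 29.
G_1 = 29. HB_5(29) = 5^2 + 4. Bump = 40. G_2 = 39.

ω^2 + 4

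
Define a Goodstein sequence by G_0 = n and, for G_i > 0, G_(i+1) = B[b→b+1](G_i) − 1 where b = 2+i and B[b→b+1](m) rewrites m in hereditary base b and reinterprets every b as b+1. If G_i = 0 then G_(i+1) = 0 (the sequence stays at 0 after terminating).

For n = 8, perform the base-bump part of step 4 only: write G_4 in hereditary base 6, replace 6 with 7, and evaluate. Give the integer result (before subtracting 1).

1647196

G_0 = 8. HB_2(8) = 2^(2 + 1). Bump = 81. G_1 = 80.
G_1 = 80. HB_3(80) = 2·3^3 + 2·3^2 + 2·3 + 2. Bump = 554. G_2 = 553.
G_2 = 553. HB_4(553) = 2·4^4 + 2·4^2 + 2·4 + 1. Bump = 6311. G_3 = 6310.
G_3 = 6310. HB_5(6310) = 2·5^5 + 2·5^2 + 2·5. Bump = 93396. G_4 = 93395.
G_4 = 93395. HB_6(93395) = 2·6^6 + 2·6^2 + 6 + 5. Bump = 1647196. G_5 = 1647195.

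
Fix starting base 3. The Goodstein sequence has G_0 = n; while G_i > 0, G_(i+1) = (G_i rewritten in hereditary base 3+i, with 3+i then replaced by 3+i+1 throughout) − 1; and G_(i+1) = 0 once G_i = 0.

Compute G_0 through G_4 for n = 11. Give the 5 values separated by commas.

base 3: 11 = 3^2 + 2; at 4: 4^2 + 2 = 18; next = 17
base 4: 17 = 4^2 + 1; at 5: 5^2 + 1 = 26; next = 25
base 5: 25 = 5^2; at 6: 6^2 = 36; next = 35
base 6: 35 = 5·6 + 5; at 7: 5·7 + 5 = 40; next = 39

11, 17, 25, 35, 39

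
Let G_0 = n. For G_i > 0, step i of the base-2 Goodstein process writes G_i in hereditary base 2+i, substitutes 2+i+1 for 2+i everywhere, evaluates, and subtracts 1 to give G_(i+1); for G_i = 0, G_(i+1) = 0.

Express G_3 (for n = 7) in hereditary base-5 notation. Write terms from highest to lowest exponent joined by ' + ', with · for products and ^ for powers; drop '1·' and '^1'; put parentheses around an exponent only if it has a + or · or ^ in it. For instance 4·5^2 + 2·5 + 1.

(0) 7|_2 = 2^2 + 2 + 1 ↦ 3^3 + 3 + 1|_3 = 31 ⇒ 30
(1) 30|_3 = 3^3 + 3 ↦ 4^4 + 4|_4 = 260 ⇒ 259
(2) 259|_4 = 4^4 + 3 ↦ 5^5 + 3|_5 = 3128 ⇒ 3127
(3) 3127|_5 = 5^5 + 2 ↦ 6^6 + 2|_6 = 46658 ⇒ 46657

5^5 + 2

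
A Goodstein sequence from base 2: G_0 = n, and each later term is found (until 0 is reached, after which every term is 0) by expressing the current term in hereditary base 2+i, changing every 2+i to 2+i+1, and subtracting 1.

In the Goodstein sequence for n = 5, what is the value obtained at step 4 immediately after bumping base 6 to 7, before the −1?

1198

[0] 5 ≡ 2^2 + 1 (base 2). Lift 3: 28. −1: 27.
[1] 27 ≡ 3^3 (base 3). Lift 4: 256. −1: 255.
[2] 255 ≡ 3·4^3 + 3·4^2 + 3·4 + 3 (base 4). Lift 5: 468. −1: 467.
[3] 467 ≡ 3·5^3 + 3·5^2 + 3·5 + 2 (base 5). Lift 6: 776. −1: 775.
[4] 775 ≡ 3·6^3 + 3·6^2 + 3·6 + 1 (base 6). Lift 7: 1198. −1: 1197.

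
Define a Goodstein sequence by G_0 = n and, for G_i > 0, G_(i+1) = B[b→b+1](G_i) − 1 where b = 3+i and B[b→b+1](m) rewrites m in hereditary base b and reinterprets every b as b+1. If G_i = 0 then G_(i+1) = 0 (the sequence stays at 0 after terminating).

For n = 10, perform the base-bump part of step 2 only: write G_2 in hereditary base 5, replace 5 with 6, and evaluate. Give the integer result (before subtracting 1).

28

base 3: 10 = 3^2 + 1; at 4: 4^2 + 1 = 17; next = 16
base 4: 16 = 4^2; at 5: 5^2 = 25; next = 24
base 5: 24 = 4·5 + 4; at 6: 4·6 + 4 = 28; next = 27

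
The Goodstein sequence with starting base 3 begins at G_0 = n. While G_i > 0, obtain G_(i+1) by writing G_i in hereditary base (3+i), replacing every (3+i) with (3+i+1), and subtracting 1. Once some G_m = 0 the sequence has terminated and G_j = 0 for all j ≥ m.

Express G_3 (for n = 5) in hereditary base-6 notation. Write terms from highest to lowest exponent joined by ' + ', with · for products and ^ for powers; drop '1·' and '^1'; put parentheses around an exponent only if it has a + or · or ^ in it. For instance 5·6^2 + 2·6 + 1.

base 3: 5 = 3 + 2; at 4: 4 + 2 = 6; next = 5
base 4: 5 = 4 + 1; at 5: 5 + 1 = 6; next = 5
base 5: 5 = 5; at 6: 6 = 6; next = 5
base 6: 5 = 5; at 7: 5 = 5; next = 4

5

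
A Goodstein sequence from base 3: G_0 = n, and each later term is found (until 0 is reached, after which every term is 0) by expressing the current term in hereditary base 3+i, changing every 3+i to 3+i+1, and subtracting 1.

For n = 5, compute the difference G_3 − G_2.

0

G_0=5  [base 3] 3 + 2  →[3↦4]→  4 + 2 = 6  −1 ⇒ G_1=5
G_1=5  [base 4] 4 + 1  →[4↦5]→  5 + 1 = 6  −1 ⇒ G_2=5
G_2=5  [base 5] 5  →[5↦6]→  6 = 6  −1 ⇒ G_3=5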